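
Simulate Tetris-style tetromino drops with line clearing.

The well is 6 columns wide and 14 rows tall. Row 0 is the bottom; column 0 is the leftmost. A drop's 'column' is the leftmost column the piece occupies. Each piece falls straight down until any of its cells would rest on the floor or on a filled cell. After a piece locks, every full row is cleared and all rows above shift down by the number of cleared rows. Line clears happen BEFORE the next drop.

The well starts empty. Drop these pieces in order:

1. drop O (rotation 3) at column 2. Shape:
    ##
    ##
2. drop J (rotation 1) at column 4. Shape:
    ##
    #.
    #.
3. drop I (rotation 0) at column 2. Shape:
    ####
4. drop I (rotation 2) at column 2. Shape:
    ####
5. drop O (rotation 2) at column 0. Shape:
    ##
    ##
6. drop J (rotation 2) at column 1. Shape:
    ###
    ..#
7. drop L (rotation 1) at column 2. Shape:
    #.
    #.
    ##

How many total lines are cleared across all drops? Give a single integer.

Answer: 0

Derivation:
Drop 1: O rot3 at col 2 lands with bottom-row=0; cleared 0 line(s) (total 0); column heights now [0 0 2 2 0 0], max=2
Drop 2: J rot1 at col 4 lands with bottom-row=0; cleared 0 line(s) (total 0); column heights now [0 0 2 2 3 3], max=3
Drop 3: I rot0 at col 2 lands with bottom-row=3; cleared 0 line(s) (total 0); column heights now [0 0 4 4 4 4], max=4
Drop 4: I rot2 at col 2 lands with bottom-row=4; cleared 0 line(s) (total 0); column heights now [0 0 5 5 5 5], max=5
Drop 5: O rot2 at col 0 lands with bottom-row=0; cleared 0 line(s) (total 0); column heights now [2 2 5 5 5 5], max=5
Drop 6: J rot2 at col 1 lands with bottom-row=5; cleared 0 line(s) (total 0); column heights now [2 7 7 7 5 5], max=7
Drop 7: L rot1 at col 2 lands with bottom-row=7; cleared 0 line(s) (total 0); column heights now [2 7 10 8 5 5], max=10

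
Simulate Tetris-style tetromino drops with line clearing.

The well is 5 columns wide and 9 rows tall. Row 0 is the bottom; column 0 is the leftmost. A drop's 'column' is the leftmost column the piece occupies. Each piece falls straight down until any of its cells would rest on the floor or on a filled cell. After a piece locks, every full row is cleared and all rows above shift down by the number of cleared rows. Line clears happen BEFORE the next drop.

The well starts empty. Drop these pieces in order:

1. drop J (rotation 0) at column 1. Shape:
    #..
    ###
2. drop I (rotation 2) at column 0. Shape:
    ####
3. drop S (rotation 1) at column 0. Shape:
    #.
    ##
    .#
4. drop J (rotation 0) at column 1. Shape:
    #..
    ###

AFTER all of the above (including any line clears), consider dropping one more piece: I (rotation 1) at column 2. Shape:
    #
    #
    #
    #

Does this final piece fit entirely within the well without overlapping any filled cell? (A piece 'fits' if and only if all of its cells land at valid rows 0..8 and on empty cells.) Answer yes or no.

Answer: no

Derivation:
Drop 1: J rot0 at col 1 lands with bottom-row=0; cleared 0 line(s) (total 0); column heights now [0 2 1 1 0], max=2
Drop 2: I rot2 at col 0 lands with bottom-row=2; cleared 0 line(s) (total 0); column heights now [3 3 3 3 0], max=3
Drop 3: S rot1 at col 0 lands with bottom-row=3; cleared 0 line(s) (total 0); column heights now [6 5 3 3 0], max=6
Drop 4: J rot0 at col 1 lands with bottom-row=5; cleared 0 line(s) (total 0); column heights now [6 7 6 6 0], max=7
Test piece I rot1 at col 2 (width 1): heights before test = [6 7 6 6 0]; fits = False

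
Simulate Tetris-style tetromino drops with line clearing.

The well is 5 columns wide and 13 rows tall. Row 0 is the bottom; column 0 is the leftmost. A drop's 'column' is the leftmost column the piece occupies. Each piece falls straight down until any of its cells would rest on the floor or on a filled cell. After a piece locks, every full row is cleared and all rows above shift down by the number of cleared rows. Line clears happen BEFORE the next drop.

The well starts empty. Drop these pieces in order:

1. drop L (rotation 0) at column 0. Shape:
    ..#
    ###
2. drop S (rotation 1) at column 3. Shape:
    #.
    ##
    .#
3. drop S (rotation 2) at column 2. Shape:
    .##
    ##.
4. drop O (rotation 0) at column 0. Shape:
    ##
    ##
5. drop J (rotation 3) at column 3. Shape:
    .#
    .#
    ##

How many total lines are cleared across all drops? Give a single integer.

Drop 1: L rot0 at col 0 lands with bottom-row=0; cleared 0 line(s) (total 0); column heights now [1 1 2 0 0], max=2
Drop 2: S rot1 at col 3 lands with bottom-row=0; cleared 0 line(s) (total 0); column heights now [1 1 2 3 2], max=3
Drop 3: S rot2 at col 2 lands with bottom-row=3; cleared 0 line(s) (total 0); column heights now [1 1 4 5 5], max=5
Drop 4: O rot0 at col 0 lands with bottom-row=1; cleared 1 line(s) (total 1); column heights now [2 2 3 4 4], max=4
Drop 5: J rot3 at col 3 lands with bottom-row=4; cleared 0 line(s) (total 1); column heights now [2 2 3 5 7], max=7

Answer: 1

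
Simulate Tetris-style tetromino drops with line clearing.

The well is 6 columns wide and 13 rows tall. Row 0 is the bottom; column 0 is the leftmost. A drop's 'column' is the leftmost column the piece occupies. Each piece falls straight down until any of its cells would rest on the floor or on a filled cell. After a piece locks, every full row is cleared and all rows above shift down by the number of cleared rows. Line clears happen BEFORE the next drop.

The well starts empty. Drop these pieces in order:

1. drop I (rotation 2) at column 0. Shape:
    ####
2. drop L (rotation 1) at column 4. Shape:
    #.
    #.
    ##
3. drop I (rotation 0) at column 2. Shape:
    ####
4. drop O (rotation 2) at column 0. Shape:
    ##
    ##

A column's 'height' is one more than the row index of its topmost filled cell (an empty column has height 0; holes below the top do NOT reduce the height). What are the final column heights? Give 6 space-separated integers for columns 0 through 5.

Answer: 2 2 3 3 3 3

Derivation:
Drop 1: I rot2 at col 0 lands with bottom-row=0; cleared 0 line(s) (total 0); column heights now [1 1 1 1 0 0], max=1
Drop 2: L rot1 at col 4 lands with bottom-row=0; cleared 1 line(s) (total 1); column heights now [0 0 0 0 2 0], max=2
Drop 3: I rot0 at col 2 lands with bottom-row=2; cleared 0 line(s) (total 1); column heights now [0 0 3 3 3 3], max=3
Drop 4: O rot2 at col 0 lands with bottom-row=0; cleared 0 line(s) (total 1); column heights now [2 2 3 3 3 3], max=3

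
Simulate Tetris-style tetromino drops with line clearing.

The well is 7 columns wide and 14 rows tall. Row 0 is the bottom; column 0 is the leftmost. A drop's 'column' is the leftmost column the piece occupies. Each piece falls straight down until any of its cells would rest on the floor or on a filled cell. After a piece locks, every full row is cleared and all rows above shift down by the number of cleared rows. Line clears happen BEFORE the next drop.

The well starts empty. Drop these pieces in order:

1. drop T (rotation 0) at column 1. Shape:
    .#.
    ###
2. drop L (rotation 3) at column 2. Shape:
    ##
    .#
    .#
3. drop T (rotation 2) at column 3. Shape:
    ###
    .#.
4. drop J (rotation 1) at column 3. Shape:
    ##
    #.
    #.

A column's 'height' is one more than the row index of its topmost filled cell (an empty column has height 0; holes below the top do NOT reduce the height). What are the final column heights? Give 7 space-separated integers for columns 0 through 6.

Answer: 0 1 4 8 8 5 0

Derivation:
Drop 1: T rot0 at col 1 lands with bottom-row=0; cleared 0 line(s) (total 0); column heights now [0 1 2 1 0 0 0], max=2
Drop 2: L rot3 at col 2 lands with bottom-row=1; cleared 0 line(s) (total 0); column heights now [0 1 4 4 0 0 0], max=4
Drop 3: T rot2 at col 3 lands with bottom-row=3; cleared 0 line(s) (total 0); column heights now [0 1 4 5 5 5 0], max=5
Drop 4: J rot1 at col 3 lands with bottom-row=5; cleared 0 line(s) (total 0); column heights now [0 1 4 8 8 5 0], max=8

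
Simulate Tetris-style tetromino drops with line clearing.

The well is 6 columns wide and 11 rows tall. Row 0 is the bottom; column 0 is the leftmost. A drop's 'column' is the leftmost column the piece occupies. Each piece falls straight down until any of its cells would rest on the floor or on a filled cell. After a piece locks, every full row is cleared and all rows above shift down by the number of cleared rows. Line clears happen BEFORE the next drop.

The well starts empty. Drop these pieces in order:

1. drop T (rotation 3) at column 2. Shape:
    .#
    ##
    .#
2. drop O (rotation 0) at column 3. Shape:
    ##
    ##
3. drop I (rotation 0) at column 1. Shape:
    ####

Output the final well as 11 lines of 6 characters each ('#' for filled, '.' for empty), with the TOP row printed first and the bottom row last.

Answer: ......
......
......
......
......
.####.
...##.
...##.
...#..
..##..
...#..

Derivation:
Drop 1: T rot3 at col 2 lands with bottom-row=0; cleared 0 line(s) (total 0); column heights now [0 0 2 3 0 0], max=3
Drop 2: O rot0 at col 3 lands with bottom-row=3; cleared 0 line(s) (total 0); column heights now [0 0 2 5 5 0], max=5
Drop 3: I rot0 at col 1 lands with bottom-row=5; cleared 0 line(s) (total 0); column heights now [0 6 6 6 6 0], max=6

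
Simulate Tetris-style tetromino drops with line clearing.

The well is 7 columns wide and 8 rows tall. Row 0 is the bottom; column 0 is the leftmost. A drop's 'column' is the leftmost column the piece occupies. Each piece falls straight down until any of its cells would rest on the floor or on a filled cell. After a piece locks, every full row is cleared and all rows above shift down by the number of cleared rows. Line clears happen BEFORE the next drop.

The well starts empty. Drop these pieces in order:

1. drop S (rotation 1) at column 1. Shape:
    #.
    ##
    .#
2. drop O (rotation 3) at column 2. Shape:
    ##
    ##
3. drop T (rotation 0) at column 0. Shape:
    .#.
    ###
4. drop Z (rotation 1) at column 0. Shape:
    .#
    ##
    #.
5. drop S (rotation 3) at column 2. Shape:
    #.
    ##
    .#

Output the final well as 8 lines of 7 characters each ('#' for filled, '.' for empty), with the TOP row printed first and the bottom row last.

Drop 1: S rot1 at col 1 lands with bottom-row=0; cleared 0 line(s) (total 0); column heights now [0 3 2 0 0 0 0], max=3
Drop 2: O rot3 at col 2 lands with bottom-row=2; cleared 0 line(s) (total 0); column heights now [0 3 4 4 0 0 0], max=4
Drop 3: T rot0 at col 0 lands with bottom-row=4; cleared 0 line(s) (total 0); column heights now [5 6 5 4 0 0 0], max=6
Drop 4: Z rot1 at col 0 lands with bottom-row=5; cleared 0 line(s) (total 0); column heights now [7 8 5 4 0 0 0], max=8
Drop 5: S rot3 at col 2 lands with bottom-row=4; cleared 0 line(s) (total 0); column heights now [7 8 7 6 0 0 0], max=8

Answer: .#.....
###....
####...
####...
..##...
.###...
.##....
..#....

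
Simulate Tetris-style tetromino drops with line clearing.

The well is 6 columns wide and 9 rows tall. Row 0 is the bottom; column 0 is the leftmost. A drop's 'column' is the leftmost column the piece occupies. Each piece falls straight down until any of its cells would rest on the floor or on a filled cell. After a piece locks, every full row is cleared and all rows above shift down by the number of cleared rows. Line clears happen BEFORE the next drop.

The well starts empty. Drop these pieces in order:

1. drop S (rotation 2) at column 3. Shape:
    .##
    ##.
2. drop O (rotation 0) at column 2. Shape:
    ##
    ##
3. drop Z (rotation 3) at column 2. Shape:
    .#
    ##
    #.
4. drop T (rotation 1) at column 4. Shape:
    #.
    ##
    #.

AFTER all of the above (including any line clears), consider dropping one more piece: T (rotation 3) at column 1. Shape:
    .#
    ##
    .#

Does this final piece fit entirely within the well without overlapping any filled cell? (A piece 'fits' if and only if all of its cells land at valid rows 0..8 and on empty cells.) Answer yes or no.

Answer: yes

Derivation:
Drop 1: S rot2 at col 3 lands with bottom-row=0; cleared 0 line(s) (total 0); column heights now [0 0 0 1 2 2], max=2
Drop 2: O rot0 at col 2 lands with bottom-row=1; cleared 0 line(s) (total 0); column heights now [0 0 3 3 2 2], max=3
Drop 3: Z rot3 at col 2 lands with bottom-row=3; cleared 0 line(s) (total 0); column heights now [0 0 5 6 2 2], max=6
Drop 4: T rot1 at col 4 lands with bottom-row=2; cleared 0 line(s) (total 0); column heights now [0 0 5 6 5 4], max=6
Test piece T rot3 at col 1 (width 2): heights before test = [0 0 5 6 5 4]; fits = True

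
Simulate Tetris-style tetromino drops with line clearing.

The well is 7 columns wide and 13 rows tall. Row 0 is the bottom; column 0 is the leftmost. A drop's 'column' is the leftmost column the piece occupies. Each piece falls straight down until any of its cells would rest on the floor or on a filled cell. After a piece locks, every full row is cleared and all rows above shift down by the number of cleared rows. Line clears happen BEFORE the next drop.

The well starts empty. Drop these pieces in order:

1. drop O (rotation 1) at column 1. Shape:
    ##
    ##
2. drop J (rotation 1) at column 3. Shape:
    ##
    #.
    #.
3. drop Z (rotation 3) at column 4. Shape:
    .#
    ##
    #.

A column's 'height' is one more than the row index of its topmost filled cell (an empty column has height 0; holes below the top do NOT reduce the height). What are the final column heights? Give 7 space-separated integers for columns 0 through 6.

Drop 1: O rot1 at col 1 lands with bottom-row=0; cleared 0 line(s) (total 0); column heights now [0 2 2 0 0 0 0], max=2
Drop 2: J rot1 at col 3 lands with bottom-row=0; cleared 0 line(s) (total 0); column heights now [0 2 2 3 3 0 0], max=3
Drop 3: Z rot3 at col 4 lands with bottom-row=3; cleared 0 line(s) (total 0); column heights now [0 2 2 3 5 6 0], max=6

Answer: 0 2 2 3 5 6 0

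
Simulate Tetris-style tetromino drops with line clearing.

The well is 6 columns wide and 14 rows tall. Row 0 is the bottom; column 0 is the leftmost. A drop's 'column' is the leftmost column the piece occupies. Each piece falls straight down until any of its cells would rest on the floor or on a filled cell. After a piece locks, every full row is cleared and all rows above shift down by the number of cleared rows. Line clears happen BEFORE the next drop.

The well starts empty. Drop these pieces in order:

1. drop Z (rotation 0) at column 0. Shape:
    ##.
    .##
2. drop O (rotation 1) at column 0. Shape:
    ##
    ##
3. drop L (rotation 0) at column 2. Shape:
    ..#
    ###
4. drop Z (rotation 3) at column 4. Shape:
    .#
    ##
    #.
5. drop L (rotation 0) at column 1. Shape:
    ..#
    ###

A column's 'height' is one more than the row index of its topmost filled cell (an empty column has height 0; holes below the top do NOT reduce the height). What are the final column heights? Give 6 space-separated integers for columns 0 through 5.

Drop 1: Z rot0 at col 0 lands with bottom-row=0; cleared 0 line(s) (total 0); column heights now [2 2 1 0 0 0], max=2
Drop 2: O rot1 at col 0 lands with bottom-row=2; cleared 0 line(s) (total 0); column heights now [4 4 1 0 0 0], max=4
Drop 3: L rot0 at col 2 lands with bottom-row=1; cleared 0 line(s) (total 0); column heights now [4 4 2 2 3 0], max=4
Drop 4: Z rot3 at col 4 lands with bottom-row=3; cleared 0 line(s) (total 0); column heights now [4 4 2 2 5 6], max=6
Drop 5: L rot0 at col 1 lands with bottom-row=4; cleared 0 line(s) (total 0); column heights now [4 5 5 6 5 6], max=6

Answer: 4 5 5 6 5 6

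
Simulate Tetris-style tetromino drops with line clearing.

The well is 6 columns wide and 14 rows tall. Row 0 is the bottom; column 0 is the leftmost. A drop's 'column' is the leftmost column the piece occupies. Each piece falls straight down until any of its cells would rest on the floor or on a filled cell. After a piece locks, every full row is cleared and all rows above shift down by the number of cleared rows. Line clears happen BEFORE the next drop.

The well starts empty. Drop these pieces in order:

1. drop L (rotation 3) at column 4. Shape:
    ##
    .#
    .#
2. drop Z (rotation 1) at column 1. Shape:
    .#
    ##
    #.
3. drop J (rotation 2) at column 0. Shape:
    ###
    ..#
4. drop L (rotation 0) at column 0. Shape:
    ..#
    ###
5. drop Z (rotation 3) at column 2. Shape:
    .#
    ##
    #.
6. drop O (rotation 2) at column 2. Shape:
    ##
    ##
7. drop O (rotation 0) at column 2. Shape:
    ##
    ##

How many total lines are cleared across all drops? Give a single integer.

Drop 1: L rot3 at col 4 lands with bottom-row=0; cleared 0 line(s) (total 0); column heights now [0 0 0 0 3 3], max=3
Drop 2: Z rot1 at col 1 lands with bottom-row=0; cleared 0 line(s) (total 0); column heights now [0 2 3 0 3 3], max=3
Drop 3: J rot2 at col 0 lands with bottom-row=3; cleared 0 line(s) (total 0); column heights now [5 5 5 0 3 3], max=5
Drop 4: L rot0 at col 0 lands with bottom-row=5; cleared 0 line(s) (total 0); column heights now [6 6 7 0 3 3], max=7
Drop 5: Z rot3 at col 2 lands with bottom-row=7; cleared 0 line(s) (total 0); column heights now [6 6 9 10 3 3], max=10
Drop 6: O rot2 at col 2 lands with bottom-row=10; cleared 0 line(s) (total 0); column heights now [6 6 12 12 3 3], max=12
Drop 7: O rot0 at col 2 lands with bottom-row=12; cleared 0 line(s) (total 0); column heights now [6 6 14 14 3 3], max=14

Answer: 0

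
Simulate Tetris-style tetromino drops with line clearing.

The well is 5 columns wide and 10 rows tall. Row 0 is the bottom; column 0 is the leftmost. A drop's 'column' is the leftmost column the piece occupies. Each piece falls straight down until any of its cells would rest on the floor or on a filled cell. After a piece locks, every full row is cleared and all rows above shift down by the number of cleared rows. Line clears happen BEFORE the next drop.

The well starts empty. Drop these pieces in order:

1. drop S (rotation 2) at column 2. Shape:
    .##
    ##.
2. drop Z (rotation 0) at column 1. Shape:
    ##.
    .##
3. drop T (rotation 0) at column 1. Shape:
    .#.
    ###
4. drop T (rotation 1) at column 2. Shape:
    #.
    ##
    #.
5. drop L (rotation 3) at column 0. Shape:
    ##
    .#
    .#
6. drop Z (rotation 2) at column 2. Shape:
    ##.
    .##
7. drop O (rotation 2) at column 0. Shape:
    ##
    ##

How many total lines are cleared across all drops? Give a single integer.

Answer: 1

Derivation:
Drop 1: S rot2 at col 2 lands with bottom-row=0; cleared 0 line(s) (total 0); column heights now [0 0 1 2 2], max=2
Drop 2: Z rot0 at col 1 lands with bottom-row=2; cleared 0 line(s) (total 0); column heights now [0 4 4 3 2], max=4
Drop 3: T rot0 at col 1 lands with bottom-row=4; cleared 0 line(s) (total 0); column heights now [0 5 6 5 2], max=6
Drop 4: T rot1 at col 2 lands with bottom-row=6; cleared 0 line(s) (total 0); column heights now [0 5 9 8 2], max=9
Drop 5: L rot3 at col 0 lands with bottom-row=5; cleared 0 line(s) (total 0); column heights now [8 8 9 8 2], max=9
Drop 6: Z rot2 at col 2 lands with bottom-row=8; cleared 0 line(s) (total 0); column heights now [8 8 10 10 9], max=10
Drop 7: O rot2 at col 0 lands with bottom-row=8; cleared 1 line(s) (total 1); column heights now [9 9 9 9 2], max=9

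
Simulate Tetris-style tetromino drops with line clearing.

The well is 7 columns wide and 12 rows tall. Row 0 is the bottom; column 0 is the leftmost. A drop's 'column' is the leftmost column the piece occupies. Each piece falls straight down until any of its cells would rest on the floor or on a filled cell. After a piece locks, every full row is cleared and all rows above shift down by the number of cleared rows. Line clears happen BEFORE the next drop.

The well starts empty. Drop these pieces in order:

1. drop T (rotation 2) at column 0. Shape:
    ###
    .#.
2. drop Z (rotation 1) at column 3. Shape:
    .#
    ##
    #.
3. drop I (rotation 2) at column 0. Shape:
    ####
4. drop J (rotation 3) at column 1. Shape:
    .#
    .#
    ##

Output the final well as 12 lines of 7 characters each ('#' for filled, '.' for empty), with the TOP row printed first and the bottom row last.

Answer: .......
.......
.......
.......
.......
.......
..#....
..#....
.##....
#####..
#####..
.#.#...

Derivation:
Drop 1: T rot2 at col 0 lands with bottom-row=0; cleared 0 line(s) (total 0); column heights now [2 2 2 0 0 0 0], max=2
Drop 2: Z rot1 at col 3 lands with bottom-row=0; cleared 0 line(s) (total 0); column heights now [2 2 2 2 3 0 0], max=3
Drop 3: I rot2 at col 0 lands with bottom-row=2; cleared 0 line(s) (total 0); column heights now [3 3 3 3 3 0 0], max=3
Drop 4: J rot3 at col 1 lands with bottom-row=3; cleared 0 line(s) (total 0); column heights now [3 4 6 3 3 0 0], max=6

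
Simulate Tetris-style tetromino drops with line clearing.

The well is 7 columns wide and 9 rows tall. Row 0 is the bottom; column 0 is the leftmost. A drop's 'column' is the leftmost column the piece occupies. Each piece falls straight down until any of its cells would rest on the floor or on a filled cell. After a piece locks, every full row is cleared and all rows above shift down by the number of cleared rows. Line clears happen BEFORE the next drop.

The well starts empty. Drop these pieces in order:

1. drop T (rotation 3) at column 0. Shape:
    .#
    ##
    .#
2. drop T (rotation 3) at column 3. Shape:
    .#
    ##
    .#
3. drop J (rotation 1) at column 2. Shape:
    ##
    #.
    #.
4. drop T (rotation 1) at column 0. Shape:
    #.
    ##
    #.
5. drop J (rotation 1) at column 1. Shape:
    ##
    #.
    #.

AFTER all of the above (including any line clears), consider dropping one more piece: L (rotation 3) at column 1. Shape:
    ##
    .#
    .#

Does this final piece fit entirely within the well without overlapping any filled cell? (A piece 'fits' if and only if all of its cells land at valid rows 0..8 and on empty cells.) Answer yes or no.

Answer: no

Derivation:
Drop 1: T rot3 at col 0 lands with bottom-row=0; cleared 0 line(s) (total 0); column heights now [2 3 0 0 0 0 0], max=3
Drop 2: T rot3 at col 3 lands with bottom-row=0; cleared 0 line(s) (total 0); column heights now [2 3 0 2 3 0 0], max=3
Drop 3: J rot1 at col 2 lands with bottom-row=0; cleared 0 line(s) (total 0); column heights now [2 3 3 3 3 0 0], max=3
Drop 4: T rot1 at col 0 lands with bottom-row=2; cleared 0 line(s) (total 0); column heights now [5 4 3 3 3 0 0], max=5
Drop 5: J rot1 at col 1 lands with bottom-row=4; cleared 0 line(s) (total 0); column heights now [5 7 7 3 3 0 0], max=7
Test piece L rot3 at col 1 (width 2): heights before test = [5 7 7 3 3 0 0]; fits = False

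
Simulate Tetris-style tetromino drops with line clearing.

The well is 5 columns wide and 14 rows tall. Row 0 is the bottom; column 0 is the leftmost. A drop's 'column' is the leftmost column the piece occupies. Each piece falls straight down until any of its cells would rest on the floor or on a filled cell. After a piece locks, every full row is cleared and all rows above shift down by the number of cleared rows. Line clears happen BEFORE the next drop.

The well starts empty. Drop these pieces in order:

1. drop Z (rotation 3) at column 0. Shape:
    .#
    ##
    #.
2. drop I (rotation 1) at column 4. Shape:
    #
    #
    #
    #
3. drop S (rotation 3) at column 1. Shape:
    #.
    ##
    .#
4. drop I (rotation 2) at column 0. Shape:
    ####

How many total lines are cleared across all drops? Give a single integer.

Drop 1: Z rot3 at col 0 lands with bottom-row=0; cleared 0 line(s) (total 0); column heights now [2 3 0 0 0], max=3
Drop 2: I rot1 at col 4 lands with bottom-row=0; cleared 0 line(s) (total 0); column heights now [2 3 0 0 4], max=4
Drop 3: S rot3 at col 1 lands with bottom-row=2; cleared 0 line(s) (total 0); column heights now [2 5 4 0 4], max=5
Drop 4: I rot2 at col 0 lands with bottom-row=5; cleared 0 line(s) (total 0); column heights now [6 6 6 6 4], max=6

Answer: 0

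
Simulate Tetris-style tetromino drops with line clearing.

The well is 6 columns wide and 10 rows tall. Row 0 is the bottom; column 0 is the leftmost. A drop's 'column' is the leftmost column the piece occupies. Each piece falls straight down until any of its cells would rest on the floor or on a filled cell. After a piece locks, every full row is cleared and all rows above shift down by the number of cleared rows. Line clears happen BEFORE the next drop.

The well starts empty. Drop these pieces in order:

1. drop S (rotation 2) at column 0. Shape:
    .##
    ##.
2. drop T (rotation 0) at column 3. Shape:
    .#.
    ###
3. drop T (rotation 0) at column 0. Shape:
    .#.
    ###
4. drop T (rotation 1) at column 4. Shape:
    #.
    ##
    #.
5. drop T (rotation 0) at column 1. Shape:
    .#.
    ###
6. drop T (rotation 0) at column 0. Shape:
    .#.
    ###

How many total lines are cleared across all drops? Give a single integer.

Answer: 0

Derivation:
Drop 1: S rot2 at col 0 lands with bottom-row=0; cleared 0 line(s) (total 0); column heights now [1 2 2 0 0 0], max=2
Drop 2: T rot0 at col 3 lands with bottom-row=0; cleared 0 line(s) (total 0); column heights now [1 2 2 1 2 1], max=2
Drop 3: T rot0 at col 0 lands with bottom-row=2; cleared 0 line(s) (total 0); column heights now [3 4 3 1 2 1], max=4
Drop 4: T rot1 at col 4 lands with bottom-row=2; cleared 0 line(s) (total 0); column heights now [3 4 3 1 5 4], max=5
Drop 5: T rot0 at col 1 lands with bottom-row=4; cleared 0 line(s) (total 0); column heights now [3 5 6 5 5 4], max=6
Drop 6: T rot0 at col 0 lands with bottom-row=6; cleared 0 line(s) (total 0); column heights now [7 8 7 5 5 4], max=8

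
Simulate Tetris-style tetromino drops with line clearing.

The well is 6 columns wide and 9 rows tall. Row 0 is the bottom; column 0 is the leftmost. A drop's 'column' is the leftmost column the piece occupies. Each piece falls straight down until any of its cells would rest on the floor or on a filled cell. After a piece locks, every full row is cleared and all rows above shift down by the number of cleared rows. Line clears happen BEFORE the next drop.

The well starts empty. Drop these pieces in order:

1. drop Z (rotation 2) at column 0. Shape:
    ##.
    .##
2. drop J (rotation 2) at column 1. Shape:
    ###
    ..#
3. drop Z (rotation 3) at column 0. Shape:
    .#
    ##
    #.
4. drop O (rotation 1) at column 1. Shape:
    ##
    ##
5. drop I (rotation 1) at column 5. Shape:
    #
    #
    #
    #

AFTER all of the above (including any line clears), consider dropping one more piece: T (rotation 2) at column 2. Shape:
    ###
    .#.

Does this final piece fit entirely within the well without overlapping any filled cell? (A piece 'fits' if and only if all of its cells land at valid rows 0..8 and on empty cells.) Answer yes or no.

Drop 1: Z rot2 at col 0 lands with bottom-row=0; cleared 0 line(s) (total 0); column heights now [2 2 1 0 0 0], max=2
Drop 2: J rot2 at col 1 lands with bottom-row=1; cleared 0 line(s) (total 0); column heights now [2 3 3 3 0 0], max=3
Drop 3: Z rot3 at col 0 lands with bottom-row=2; cleared 0 line(s) (total 0); column heights now [4 5 3 3 0 0], max=5
Drop 4: O rot1 at col 1 lands with bottom-row=5; cleared 0 line(s) (total 0); column heights now [4 7 7 3 0 0], max=7
Drop 5: I rot1 at col 5 lands with bottom-row=0; cleared 0 line(s) (total 0); column heights now [4 7 7 3 0 4], max=7
Test piece T rot2 at col 2 (width 3): heights before test = [4 7 7 3 0 4]; fits = True

Answer: yes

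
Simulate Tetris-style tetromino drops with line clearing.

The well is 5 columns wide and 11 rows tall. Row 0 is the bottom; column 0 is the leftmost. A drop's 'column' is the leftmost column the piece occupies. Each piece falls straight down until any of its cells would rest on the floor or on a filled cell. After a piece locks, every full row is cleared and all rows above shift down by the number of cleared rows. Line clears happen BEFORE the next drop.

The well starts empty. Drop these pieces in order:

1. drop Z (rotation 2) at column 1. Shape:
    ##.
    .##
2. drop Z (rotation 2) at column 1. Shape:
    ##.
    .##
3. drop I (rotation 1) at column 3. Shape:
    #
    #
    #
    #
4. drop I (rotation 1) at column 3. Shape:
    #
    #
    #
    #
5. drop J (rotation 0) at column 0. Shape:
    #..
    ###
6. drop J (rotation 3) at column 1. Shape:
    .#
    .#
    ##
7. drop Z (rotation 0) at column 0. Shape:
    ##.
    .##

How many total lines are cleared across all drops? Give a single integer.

Answer: 0

Derivation:
Drop 1: Z rot2 at col 1 lands with bottom-row=0; cleared 0 line(s) (total 0); column heights now [0 2 2 1 0], max=2
Drop 2: Z rot2 at col 1 lands with bottom-row=2; cleared 0 line(s) (total 0); column heights now [0 4 4 3 0], max=4
Drop 3: I rot1 at col 3 lands with bottom-row=3; cleared 0 line(s) (total 0); column heights now [0 4 4 7 0], max=7
Drop 4: I rot1 at col 3 lands with bottom-row=7; cleared 0 line(s) (total 0); column heights now [0 4 4 11 0], max=11
Drop 5: J rot0 at col 0 lands with bottom-row=4; cleared 0 line(s) (total 0); column heights now [6 5 5 11 0], max=11
Drop 6: J rot3 at col 1 lands with bottom-row=5; cleared 0 line(s) (total 0); column heights now [6 6 8 11 0], max=11
Drop 7: Z rot0 at col 0 lands with bottom-row=8; cleared 0 line(s) (total 0); column heights now [10 10 9 11 0], max=11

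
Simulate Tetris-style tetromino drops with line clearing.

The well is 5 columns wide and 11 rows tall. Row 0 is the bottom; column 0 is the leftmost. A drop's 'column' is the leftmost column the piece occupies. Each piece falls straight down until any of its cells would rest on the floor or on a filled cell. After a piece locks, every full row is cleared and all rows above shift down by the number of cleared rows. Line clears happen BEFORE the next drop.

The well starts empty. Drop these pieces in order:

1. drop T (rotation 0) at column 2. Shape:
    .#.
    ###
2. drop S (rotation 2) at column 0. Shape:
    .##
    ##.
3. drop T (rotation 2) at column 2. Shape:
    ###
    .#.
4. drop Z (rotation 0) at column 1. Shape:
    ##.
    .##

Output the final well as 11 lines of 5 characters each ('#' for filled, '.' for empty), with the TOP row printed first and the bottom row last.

Answer: .....
.....
.....
.....
.....
.....
.##..
..##.
..###
...#.
.###.

Derivation:
Drop 1: T rot0 at col 2 lands with bottom-row=0; cleared 0 line(s) (total 0); column heights now [0 0 1 2 1], max=2
Drop 2: S rot2 at col 0 lands with bottom-row=0; cleared 1 line(s) (total 1); column heights now [0 1 1 1 0], max=1
Drop 3: T rot2 at col 2 lands with bottom-row=1; cleared 0 line(s) (total 1); column heights now [0 1 3 3 3], max=3
Drop 4: Z rot0 at col 1 lands with bottom-row=3; cleared 0 line(s) (total 1); column heights now [0 5 5 4 3], max=5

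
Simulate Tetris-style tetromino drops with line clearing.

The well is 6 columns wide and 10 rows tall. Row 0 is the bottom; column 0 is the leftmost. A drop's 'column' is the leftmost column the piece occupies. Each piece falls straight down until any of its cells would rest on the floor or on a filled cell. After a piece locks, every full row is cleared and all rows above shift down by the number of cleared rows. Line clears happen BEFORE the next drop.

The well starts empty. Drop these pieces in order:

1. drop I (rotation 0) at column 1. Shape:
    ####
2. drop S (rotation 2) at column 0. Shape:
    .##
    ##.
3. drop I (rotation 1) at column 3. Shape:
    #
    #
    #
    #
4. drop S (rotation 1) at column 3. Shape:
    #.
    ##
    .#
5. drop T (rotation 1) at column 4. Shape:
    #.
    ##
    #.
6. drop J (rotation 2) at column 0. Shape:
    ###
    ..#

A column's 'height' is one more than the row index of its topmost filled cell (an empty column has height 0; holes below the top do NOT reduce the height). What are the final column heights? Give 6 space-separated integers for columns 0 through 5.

Answer: 5 5 5 7 9 8

Derivation:
Drop 1: I rot0 at col 1 lands with bottom-row=0; cleared 0 line(s) (total 0); column heights now [0 1 1 1 1 0], max=1
Drop 2: S rot2 at col 0 lands with bottom-row=1; cleared 0 line(s) (total 0); column heights now [2 3 3 1 1 0], max=3
Drop 3: I rot1 at col 3 lands with bottom-row=1; cleared 0 line(s) (total 0); column heights now [2 3 3 5 1 0], max=5
Drop 4: S rot1 at col 3 lands with bottom-row=4; cleared 0 line(s) (total 0); column heights now [2 3 3 7 6 0], max=7
Drop 5: T rot1 at col 4 lands with bottom-row=6; cleared 0 line(s) (total 0); column heights now [2 3 3 7 9 8], max=9
Drop 6: J rot2 at col 0 lands with bottom-row=3; cleared 0 line(s) (total 0); column heights now [5 5 5 7 9 8], max=9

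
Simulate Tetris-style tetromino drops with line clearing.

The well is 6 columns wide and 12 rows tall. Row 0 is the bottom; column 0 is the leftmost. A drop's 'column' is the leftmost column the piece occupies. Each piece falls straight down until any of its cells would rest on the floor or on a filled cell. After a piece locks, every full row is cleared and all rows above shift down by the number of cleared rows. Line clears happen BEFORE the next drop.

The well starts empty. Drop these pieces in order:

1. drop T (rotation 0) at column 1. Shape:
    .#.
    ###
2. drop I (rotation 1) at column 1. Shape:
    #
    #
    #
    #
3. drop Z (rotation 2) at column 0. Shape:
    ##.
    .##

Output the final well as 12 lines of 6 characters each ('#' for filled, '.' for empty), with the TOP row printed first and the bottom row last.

Drop 1: T rot0 at col 1 lands with bottom-row=0; cleared 0 line(s) (total 0); column heights now [0 1 2 1 0 0], max=2
Drop 2: I rot1 at col 1 lands with bottom-row=1; cleared 0 line(s) (total 0); column heights now [0 5 2 1 0 0], max=5
Drop 3: Z rot2 at col 0 lands with bottom-row=5; cleared 0 line(s) (total 0); column heights now [7 7 6 1 0 0], max=7

Answer: ......
......
......
......
......
##....
.##...
.#....
.#....
.#....
.##...
.###..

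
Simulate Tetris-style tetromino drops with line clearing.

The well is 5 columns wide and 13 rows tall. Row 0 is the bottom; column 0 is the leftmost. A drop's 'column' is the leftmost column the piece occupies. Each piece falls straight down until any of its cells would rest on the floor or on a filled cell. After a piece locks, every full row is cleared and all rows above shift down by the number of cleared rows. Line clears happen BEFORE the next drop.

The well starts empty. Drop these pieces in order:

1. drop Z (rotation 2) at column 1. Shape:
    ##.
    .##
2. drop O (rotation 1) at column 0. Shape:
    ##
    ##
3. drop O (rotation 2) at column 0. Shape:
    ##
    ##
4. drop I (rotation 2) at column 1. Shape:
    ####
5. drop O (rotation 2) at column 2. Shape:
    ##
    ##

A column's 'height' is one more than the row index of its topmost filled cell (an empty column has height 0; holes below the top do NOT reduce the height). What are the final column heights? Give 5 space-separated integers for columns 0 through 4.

Drop 1: Z rot2 at col 1 lands with bottom-row=0; cleared 0 line(s) (total 0); column heights now [0 2 2 1 0], max=2
Drop 2: O rot1 at col 0 lands with bottom-row=2; cleared 0 line(s) (total 0); column heights now [4 4 2 1 0], max=4
Drop 3: O rot2 at col 0 lands with bottom-row=4; cleared 0 line(s) (total 0); column heights now [6 6 2 1 0], max=6
Drop 4: I rot2 at col 1 lands with bottom-row=6; cleared 0 line(s) (total 0); column heights now [6 7 7 7 7], max=7
Drop 5: O rot2 at col 2 lands with bottom-row=7; cleared 0 line(s) (total 0); column heights now [6 7 9 9 7], max=9

Answer: 6 7 9 9 7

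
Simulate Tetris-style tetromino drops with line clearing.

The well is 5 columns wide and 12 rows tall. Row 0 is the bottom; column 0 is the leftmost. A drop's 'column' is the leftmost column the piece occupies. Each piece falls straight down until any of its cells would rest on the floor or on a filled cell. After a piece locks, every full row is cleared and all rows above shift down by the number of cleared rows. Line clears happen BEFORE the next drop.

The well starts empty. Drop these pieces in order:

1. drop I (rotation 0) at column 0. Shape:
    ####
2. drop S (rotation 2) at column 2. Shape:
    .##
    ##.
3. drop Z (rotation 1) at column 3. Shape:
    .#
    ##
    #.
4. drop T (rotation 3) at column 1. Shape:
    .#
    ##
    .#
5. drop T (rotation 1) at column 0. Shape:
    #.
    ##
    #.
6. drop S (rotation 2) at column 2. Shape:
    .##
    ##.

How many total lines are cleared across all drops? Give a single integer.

Answer: 1

Derivation:
Drop 1: I rot0 at col 0 lands with bottom-row=0; cleared 0 line(s) (total 0); column heights now [1 1 1 1 0], max=1
Drop 2: S rot2 at col 2 lands with bottom-row=1; cleared 0 line(s) (total 0); column heights now [1 1 2 3 3], max=3
Drop 3: Z rot1 at col 3 lands with bottom-row=3; cleared 0 line(s) (total 0); column heights now [1 1 2 5 6], max=6
Drop 4: T rot3 at col 1 lands with bottom-row=2; cleared 0 line(s) (total 0); column heights now [1 4 5 5 6], max=6
Drop 5: T rot1 at col 0 lands with bottom-row=3; cleared 1 line(s) (total 1); column heights now [5 4 4 4 5], max=5
Drop 6: S rot2 at col 2 lands with bottom-row=4; cleared 0 line(s) (total 1); column heights now [5 4 5 6 6], max=6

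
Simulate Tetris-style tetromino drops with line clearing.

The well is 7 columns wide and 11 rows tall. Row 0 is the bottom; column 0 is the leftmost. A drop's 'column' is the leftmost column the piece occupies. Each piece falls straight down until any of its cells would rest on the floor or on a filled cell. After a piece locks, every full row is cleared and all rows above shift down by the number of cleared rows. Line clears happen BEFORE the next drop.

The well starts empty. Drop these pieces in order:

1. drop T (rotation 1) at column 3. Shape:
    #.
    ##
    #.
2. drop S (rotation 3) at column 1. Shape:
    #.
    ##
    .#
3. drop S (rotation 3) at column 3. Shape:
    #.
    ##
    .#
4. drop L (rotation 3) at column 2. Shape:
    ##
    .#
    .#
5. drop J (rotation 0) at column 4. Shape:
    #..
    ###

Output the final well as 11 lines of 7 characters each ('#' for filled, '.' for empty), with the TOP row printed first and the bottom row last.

Drop 1: T rot1 at col 3 lands with bottom-row=0; cleared 0 line(s) (total 0); column heights now [0 0 0 3 2 0 0], max=3
Drop 2: S rot3 at col 1 lands with bottom-row=0; cleared 0 line(s) (total 0); column heights now [0 3 2 3 2 0 0], max=3
Drop 3: S rot3 at col 3 lands with bottom-row=2; cleared 0 line(s) (total 0); column heights now [0 3 2 5 4 0 0], max=5
Drop 4: L rot3 at col 2 lands with bottom-row=5; cleared 0 line(s) (total 0); column heights now [0 3 8 8 4 0 0], max=8
Drop 5: J rot0 at col 4 lands with bottom-row=4; cleared 0 line(s) (total 0); column heights now [0 3 8 8 6 5 5], max=8

Answer: .......
.......
.......
..##...
...#...
...##..
...####
...##..
.#.##..
.####..
..##...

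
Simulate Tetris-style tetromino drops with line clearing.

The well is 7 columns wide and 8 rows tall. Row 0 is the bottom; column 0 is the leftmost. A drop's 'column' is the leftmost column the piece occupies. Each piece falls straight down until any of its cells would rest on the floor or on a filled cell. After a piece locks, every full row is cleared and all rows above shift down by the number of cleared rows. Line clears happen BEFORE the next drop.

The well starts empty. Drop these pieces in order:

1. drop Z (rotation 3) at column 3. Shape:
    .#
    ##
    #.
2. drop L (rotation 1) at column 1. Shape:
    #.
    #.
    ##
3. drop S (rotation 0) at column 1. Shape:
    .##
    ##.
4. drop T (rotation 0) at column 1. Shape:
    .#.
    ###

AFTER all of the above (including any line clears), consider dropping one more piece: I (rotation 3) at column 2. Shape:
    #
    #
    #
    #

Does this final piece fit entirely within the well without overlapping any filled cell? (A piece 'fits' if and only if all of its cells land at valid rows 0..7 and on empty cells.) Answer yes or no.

Drop 1: Z rot3 at col 3 lands with bottom-row=0; cleared 0 line(s) (total 0); column heights now [0 0 0 2 3 0 0], max=3
Drop 2: L rot1 at col 1 lands with bottom-row=0; cleared 0 line(s) (total 0); column heights now [0 3 1 2 3 0 0], max=3
Drop 3: S rot0 at col 1 lands with bottom-row=3; cleared 0 line(s) (total 0); column heights now [0 4 5 5 3 0 0], max=5
Drop 4: T rot0 at col 1 lands with bottom-row=5; cleared 0 line(s) (total 0); column heights now [0 6 7 6 3 0 0], max=7
Test piece I rot3 at col 2 (width 1): heights before test = [0 6 7 6 3 0 0]; fits = False

Answer: no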